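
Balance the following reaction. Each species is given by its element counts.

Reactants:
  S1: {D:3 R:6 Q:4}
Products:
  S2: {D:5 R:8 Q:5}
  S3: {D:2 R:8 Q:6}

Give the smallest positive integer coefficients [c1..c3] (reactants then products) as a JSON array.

D: 4·3 = 12 | 2·5+1·2 = 12
R: 4·6 = 24 | 2·8+1·8 = 24
Q: 4·4 = 16 | 2·5+1·6 = 16
gcd(4,2,1) = 1

Coefficients: [4, 2, 1]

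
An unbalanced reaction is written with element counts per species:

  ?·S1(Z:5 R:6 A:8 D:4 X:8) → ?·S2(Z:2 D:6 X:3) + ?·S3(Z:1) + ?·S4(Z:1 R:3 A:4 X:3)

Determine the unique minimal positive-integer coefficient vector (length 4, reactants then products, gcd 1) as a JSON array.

Z: 3·5 = 15 | 2·2+5·1+6·1 = 15
R: 3·6 = 18 | 2·0+5·0+6·3 = 18
A: 3·8 = 24 | 2·0+5·0+6·4 = 24
D: 3·4 = 12 | 2·6+5·0+6·0 = 12
X: 3·8 = 24 | 2·3+5·0+6·3 = 24
gcd(3,2,5,6) = 1

Coefficients: [3, 2, 5, 6]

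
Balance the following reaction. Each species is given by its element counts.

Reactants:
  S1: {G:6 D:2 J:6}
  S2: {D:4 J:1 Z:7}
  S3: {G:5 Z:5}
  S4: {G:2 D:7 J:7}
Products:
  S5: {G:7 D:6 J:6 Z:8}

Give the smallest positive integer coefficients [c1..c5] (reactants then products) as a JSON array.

G: 3·6+4·0+4·5+2·2 = 42 | 6·7 = 42
D: 3·2+4·4+4·0+2·7 = 36 | 6·6 = 36
J: 3·6+4·1+4·0+2·7 = 36 | 6·6 = 36
Z: 3·0+4·7+4·5+2·0 = 48 | 6·8 = 48
gcd(3,4,4,2,6) = 1

Coefficients: [3, 4, 4, 2, 6]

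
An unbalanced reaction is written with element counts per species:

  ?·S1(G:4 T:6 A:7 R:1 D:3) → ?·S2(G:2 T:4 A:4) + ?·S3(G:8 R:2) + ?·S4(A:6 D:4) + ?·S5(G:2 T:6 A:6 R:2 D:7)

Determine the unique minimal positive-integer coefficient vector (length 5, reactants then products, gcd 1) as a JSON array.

G: 6·4 = 24 | 6·2+1·8+1·0+2·2 = 24
T: 6·6 = 36 | 6·4+1·0+1·0+2·6 = 36
A: 6·7 = 42 | 6·4+1·0+1·6+2·6 = 42
R: 6·1 = 6 | 6·0+1·2+1·0+2·2 = 6
D: 6·3 = 18 | 6·0+1·0+1·4+2·7 = 18
gcd(6,6,1,1,2) = 1

Coefficients: [6, 6, 1, 1, 2]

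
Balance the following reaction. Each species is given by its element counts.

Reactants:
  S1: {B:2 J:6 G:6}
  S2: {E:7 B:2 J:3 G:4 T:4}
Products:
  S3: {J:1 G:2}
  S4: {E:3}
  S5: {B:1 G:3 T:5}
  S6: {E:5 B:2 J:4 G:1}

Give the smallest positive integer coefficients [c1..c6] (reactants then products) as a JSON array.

E: 1·0+5·7 = 35 | 5·0+5·3+4·0+4·5 = 35
B: 1·2+5·2 = 12 | 5·0+5·0+4·1+4·2 = 12
J: 1·6+5·3 = 21 | 5·1+5·0+4·0+4·4 = 21
G: 1·6+5·4 = 26 | 5·2+5·0+4·3+4·1 = 26
T: 1·0+5·4 = 20 | 5·0+5·0+4·5+4·0 = 20
gcd(1,5,5,5,4,4) = 1

Coefficients: [1, 5, 5, 5, 4, 4]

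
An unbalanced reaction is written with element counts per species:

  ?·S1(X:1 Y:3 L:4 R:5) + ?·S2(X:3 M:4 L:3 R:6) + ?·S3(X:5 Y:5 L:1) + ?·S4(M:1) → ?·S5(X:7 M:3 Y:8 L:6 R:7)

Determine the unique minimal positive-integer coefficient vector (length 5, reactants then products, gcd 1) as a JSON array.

Coefficients: [3, 1, 3, 5, 3]

X: 3·1+1·3+3·5+5·0 = 21 | 3·7 = 21
M: 3·0+1·4+3·0+5·1 = 9 | 3·3 = 9
Y: 3·3+1·0+3·5+5·0 = 24 | 3·8 = 24
L: 3·4+1·3+3·1+5·0 = 18 | 3·6 = 18
R: 3·5+1·6+3·0+5·0 = 21 | 3·7 = 21
gcd(3,1,3,5,3) = 1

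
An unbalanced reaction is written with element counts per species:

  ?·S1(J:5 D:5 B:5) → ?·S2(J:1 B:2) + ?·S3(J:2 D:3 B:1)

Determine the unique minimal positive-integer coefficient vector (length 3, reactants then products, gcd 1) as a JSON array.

J: 3·5 = 15 | 5·1+5·2 = 15
D: 3·5 = 15 | 5·0+5·3 = 15
B: 3·5 = 15 | 5·2+5·1 = 15
gcd(3,5,5) = 1

Coefficients: [3, 5, 5]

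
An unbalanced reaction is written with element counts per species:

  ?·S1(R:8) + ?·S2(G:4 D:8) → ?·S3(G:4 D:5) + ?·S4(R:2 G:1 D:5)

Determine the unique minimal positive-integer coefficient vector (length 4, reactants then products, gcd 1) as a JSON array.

R: 1·8+5·0 = 8 | 4·0+4·2 = 8
G: 1·0+5·4 = 20 | 4·4+4·1 = 20
D: 1·0+5·8 = 40 | 4·5+4·5 = 40
gcd(1,5,4,4) = 1

Coefficients: [1, 5, 4, 4]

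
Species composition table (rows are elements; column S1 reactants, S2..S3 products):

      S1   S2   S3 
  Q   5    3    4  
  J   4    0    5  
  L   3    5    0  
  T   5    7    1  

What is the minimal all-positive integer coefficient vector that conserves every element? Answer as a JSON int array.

Q: 5·5 = 25 | 3·3+4·4 = 25
J: 5·4 = 20 | 3·0+4·5 = 20
L: 5·3 = 15 | 3·5+4·0 = 15
T: 5·5 = 25 | 3·7+4·1 = 25
gcd(5,3,4) = 1

Coefficients: [5, 3, 4]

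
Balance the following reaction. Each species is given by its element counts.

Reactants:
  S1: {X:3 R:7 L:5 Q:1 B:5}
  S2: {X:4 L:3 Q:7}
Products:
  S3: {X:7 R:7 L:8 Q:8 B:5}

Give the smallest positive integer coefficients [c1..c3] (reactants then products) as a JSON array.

X: 1·3+1·4 = 7 | 1·7 = 7
R: 1·7+1·0 = 7 | 1·7 = 7
L: 1·5+1·3 = 8 | 1·8 = 8
Q: 1·1+1·7 = 8 | 1·8 = 8
B: 1·5+1·0 = 5 | 1·5 = 5
gcd(1,1,1) = 1

Coefficients: [1, 1, 1]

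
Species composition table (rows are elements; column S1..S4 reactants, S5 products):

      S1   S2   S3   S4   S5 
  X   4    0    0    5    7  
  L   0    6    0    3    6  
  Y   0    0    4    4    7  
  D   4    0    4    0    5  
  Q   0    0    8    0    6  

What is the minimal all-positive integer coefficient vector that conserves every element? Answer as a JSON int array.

Coefficients: [2, 2, 3, 4, 4]

X: 2·4+2·0+3·0+4·5 = 28 | 4·7 = 28
L: 2·0+2·6+3·0+4·3 = 24 | 4·6 = 24
Y: 2·0+2·0+3·4+4·4 = 28 | 4·7 = 28
D: 2·4+2·0+3·4+4·0 = 20 | 4·5 = 20
Q: 2·0+2·0+3·8+4·0 = 24 | 4·6 = 24
gcd(2,2,3,4,4) = 1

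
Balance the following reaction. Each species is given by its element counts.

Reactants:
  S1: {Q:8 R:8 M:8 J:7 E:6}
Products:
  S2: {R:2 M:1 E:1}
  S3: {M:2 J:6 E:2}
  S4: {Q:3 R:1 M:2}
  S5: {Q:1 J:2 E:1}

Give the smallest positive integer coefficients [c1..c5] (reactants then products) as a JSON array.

Q: 2·8 = 16 | 6·0+1·0+4·3+4·1 = 16
R: 2·8 = 16 | 6·2+1·0+4·1+4·0 = 16
M: 2·8 = 16 | 6·1+1·2+4·2+4·0 = 16
J: 2·7 = 14 | 6·0+1·6+4·0+4·2 = 14
E: 2·6 = 12 | 6·1+1·2+4·0+4·1 = 12
gcd(2,6,1,4,4) = 1

Coefficients: [2, 6, 1, 4, 4]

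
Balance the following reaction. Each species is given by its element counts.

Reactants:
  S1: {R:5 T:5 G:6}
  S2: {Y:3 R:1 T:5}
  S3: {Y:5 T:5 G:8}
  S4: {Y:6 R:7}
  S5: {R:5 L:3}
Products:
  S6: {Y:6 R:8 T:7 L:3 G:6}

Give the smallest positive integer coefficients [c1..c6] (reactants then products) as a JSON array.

Y: 1·0+3·3+3·5+1·6+5·0 = 30 | 5·6 = 30
R: 1·5+3·1+3·0+1·7+5·5 = 40 | 5·8 = 40
T: 1·5+3·5+3·5+1·0+5·0 = 35 | 5·7 = 35
L: 1·0+3·0+3·0+1·0+5·3 = 15 | 5·3 = 15
G: 1·6+3·0+3·8+1·0+5·0 = 30 | 5·6 = 30
gcd(1,3,3,1,5,5) = 1

Coefficients: [1, 3, 3, 1, 5, 5]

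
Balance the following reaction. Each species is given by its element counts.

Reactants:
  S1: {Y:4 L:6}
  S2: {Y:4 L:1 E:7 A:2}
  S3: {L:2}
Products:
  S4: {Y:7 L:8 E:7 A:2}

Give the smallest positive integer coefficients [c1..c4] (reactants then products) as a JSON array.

Y: 3·4+4·4+5·0 = 28 | 4·7 = 28
L: 3·6+4·1+5·2 = 32 | 4·8 = 32
E: 3·0+4·7+5·0 = 28 | 4·7 = 28
A: 3·0+4·2+5·0 = 8 | 4·2 = 8
gcd(3,4,5,4) = 1

Coefficients: [3, 4, 5, 4]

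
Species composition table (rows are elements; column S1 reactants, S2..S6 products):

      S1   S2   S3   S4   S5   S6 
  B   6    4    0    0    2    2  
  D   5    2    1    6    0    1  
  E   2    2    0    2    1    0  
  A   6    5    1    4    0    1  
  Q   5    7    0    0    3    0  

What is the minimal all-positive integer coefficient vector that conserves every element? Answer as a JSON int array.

B: 4·6 = 24 | 2·4+4·0+1·0+2·2+6·2 = 24
D: 4·5 = 20 | 2·2+4·1+1·6+2·0+6·1 = 20
E: 4·2 = 8 | 2·2+4·0+1·2+2·1+6·0 = 8
A: 4·6 = 24 | 2·5+4·1+1·4+2·0+6·1 = 24
Q: 4·5 = 20 | 2·7+4·0+1·0+2·3+6·0 = 20
gcd(4,2,4,1,2,6) = 1

Coefficients: [4, 2, 4, 1, 2, 6]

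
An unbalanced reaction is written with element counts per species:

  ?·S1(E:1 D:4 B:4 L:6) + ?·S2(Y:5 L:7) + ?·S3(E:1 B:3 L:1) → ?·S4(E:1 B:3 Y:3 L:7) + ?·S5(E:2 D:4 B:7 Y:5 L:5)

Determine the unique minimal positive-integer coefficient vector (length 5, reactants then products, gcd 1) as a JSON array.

E: 1·1+4·0+6·1 = 7 | 5·1+1·2 = 7
D: 1·4+4·0+6·0 = 4 | 5·0+1·4 = 4
B: 1·4+4·0+6·3 = 22 | 5·3+1·7 = 22
Y: 1·0+4·5+6·0 = 20 | 5·3+1·5 = 20
L: 1·6+4·7+6·1 = 40 | 5·7+1·5 = 40
gcd(1,4,6,5,1) = 1

Coefficients: [1, 4, 6, 5, 1]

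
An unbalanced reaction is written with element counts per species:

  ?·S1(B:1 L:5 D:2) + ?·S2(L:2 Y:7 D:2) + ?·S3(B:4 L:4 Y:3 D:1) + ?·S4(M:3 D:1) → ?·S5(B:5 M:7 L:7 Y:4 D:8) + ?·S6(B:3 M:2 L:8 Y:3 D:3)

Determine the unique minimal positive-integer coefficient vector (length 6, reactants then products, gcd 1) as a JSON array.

B: 5·1+1·0+3·4+5·0 = 17 | 1·5+4·3 = 17
M: 5·0+1·0+3·0+5·3 = 15 | 1·7+4·2 = 15
L: 5·5+1·2+3·4+5·0 = 39 | 1·7+4·8 = 39
Y: 5·0+1·7+3·3+5·0 = 16 | 1·4+4·3 = 16
D: 5·2+1·2+3·1+5·1 = 20 | 1·8+4·3 = 20
gcd(5,1,3,5,1,4) = 1

Coefficients: [5, 1, 3, 5, 1, 4]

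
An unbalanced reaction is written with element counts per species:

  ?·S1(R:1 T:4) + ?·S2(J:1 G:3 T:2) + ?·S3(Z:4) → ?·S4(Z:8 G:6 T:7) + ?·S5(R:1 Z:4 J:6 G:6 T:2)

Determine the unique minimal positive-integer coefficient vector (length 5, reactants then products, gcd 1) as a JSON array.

Coefficients: [1, 6, 5, 2, 1]

R: 1·1+6·0+5·0 = 1 | 2·0+1·1 = 1
Z: 1·0+6·0+5·4 = 20 | 2·8+1·4 = 20
J: 1·0+6·1+5·0 = 6 | 2·0+1·6 = 6
G: 1·0+6·3+5·0 = 18 | 2·6+1·6 = 18
T: 1·4+6·2+5·0 = 16 | 2·7+1·2 = 16
gcd(1,6,5,2,1) = 1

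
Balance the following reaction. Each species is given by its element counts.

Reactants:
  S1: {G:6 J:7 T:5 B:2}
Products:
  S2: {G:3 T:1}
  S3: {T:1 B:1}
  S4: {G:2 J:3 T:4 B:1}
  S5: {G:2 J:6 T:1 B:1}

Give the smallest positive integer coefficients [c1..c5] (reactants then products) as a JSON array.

G: 6·6 = 36 | 6·3+3·0+4·2+5·2 = 36
J: 6·7 = 42 | 6·0+3·0+4·3+5·6 = 42
T: 6·5 = 30 | 6·1+3·1+4·4+5·1 = 30
B: 6·2 = 12 | 6·0+3·1+4·1+5·1 = 12
gcd(6,6,3,4,5) = 1

Coefficients: [6, 6, 3, 4, 5]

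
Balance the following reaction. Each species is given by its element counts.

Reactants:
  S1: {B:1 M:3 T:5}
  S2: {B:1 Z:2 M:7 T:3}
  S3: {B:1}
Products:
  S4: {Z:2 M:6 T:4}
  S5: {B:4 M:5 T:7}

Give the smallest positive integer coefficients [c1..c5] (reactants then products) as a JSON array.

Coefficients: [3, 1, 4, 1, 2]

B: 3·1+1·1+4·1 = 8 | 1·0+2·4 = 8
Z: 3·0+1·2+4·0 = 2 | 1·2+2·0 = 2
M: 3·3+1·7+4·0 = 16 | 1·6+2·5 = 16
T: 3·5+1·3+4·0 = 18 | 1·4+2·7 = 18
gcd(3,1,4,1,2) = 1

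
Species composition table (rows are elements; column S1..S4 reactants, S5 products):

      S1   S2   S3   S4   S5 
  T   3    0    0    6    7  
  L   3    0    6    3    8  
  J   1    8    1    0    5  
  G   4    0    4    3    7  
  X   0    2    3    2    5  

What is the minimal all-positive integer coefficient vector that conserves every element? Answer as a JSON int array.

Coefficients: [2, 3, 4, 6, 6]

T: 2·3+3·0+4·0+6·6 = 42 | 6·7 = 42
L: 2·3+3·0+4·6+6·3 = 48 | 6·8 = 48
J: 2·1+3·8+4·1+6·0 = 30 | 6·5 = 30
G: 2·4+3·0+4·4+6·3 = 42 | 6·7 = 42
X: 2·0+3·2+4·3+6·2 = 30 | 6·5 = 30
gcd(2,3,4,6,6) = 1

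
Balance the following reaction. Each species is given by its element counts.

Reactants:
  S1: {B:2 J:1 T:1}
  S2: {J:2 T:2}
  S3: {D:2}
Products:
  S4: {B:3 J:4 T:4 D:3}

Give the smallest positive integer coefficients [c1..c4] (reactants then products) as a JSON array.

Coefficients: [6, 5, 6, 4]

B: 6·2+5·0+6·0 = 12 | 4·3 = 12
J: 6·1+5·2+6·0 = 16 | 4·4 = 16
T: 6·1+5·2+6·0 = 16 | 4·4 = 16
D: 6·0+5·0+6·2 = 12 | 4·3 = 12
gcd(6,5,6,4) = 1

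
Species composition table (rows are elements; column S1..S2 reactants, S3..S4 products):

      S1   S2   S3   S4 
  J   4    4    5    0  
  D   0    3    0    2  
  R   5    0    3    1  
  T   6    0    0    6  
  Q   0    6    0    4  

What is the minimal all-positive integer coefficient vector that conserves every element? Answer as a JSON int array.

Coefficients: [3, 2, 4, 3]

J: 3·4+2·4 = 20 | 4·5+3·0 = 20
D: 3·0+2·3 = 6 | 4·0+3·2 = 6
R: 3·5+2·0 = 15 | 4·3+3·1 = 15
T: 3·6+2·0 = 18 | 4·0+3·6 = 18
Q: 3·0+2·6 = 12 | 4·0+3·4 = 12
gcd(3,2,4,3) = 1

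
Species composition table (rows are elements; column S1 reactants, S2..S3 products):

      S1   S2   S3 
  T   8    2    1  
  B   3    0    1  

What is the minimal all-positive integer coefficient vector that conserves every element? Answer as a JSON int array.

T: 2·8 = 16 | 5·2+6·1 = 16
B: 2·3 = 6 | 5·0+6·1 = 6
gcd(2,5,6) = 1

Coefficients: [2, 5, 6]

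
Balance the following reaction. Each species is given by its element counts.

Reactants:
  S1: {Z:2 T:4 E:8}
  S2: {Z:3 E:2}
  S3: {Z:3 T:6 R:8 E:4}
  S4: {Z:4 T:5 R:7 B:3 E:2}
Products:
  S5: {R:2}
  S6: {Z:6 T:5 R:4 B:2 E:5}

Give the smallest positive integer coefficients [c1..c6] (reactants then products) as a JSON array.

Coefficients: [1, 5, 1, 4, 6, 6]

Z: 1·2+5·3+1·3+4·4 = 36 | 6·0+6·6 = 36
T: 1·4+5·0+1·6+4·5 = 30 | 6·0+6·5 = 30
R: 1·0+5·0+1·8+4·7 = 36 | 6·2+6·4 = 36
B: 1·0+5·0+1·0+4·3 = 12 | 6·0+6·2 = 12
E: 1·8+5·2+1·4+4·2 = 30 | 6·0+6·5 = 30
gcd(1,5,1,4,6,6) = 1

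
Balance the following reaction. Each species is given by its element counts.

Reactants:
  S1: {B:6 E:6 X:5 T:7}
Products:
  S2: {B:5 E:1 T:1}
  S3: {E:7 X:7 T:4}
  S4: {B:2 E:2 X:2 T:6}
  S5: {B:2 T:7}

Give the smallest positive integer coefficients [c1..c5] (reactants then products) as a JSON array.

Coefficients: [6, 6, 4, 1, 2]

B: 6·6 = 36 | 6·5+4·0+1·2+2·2 = 36
E: 6·6 = 36 | 6·1+4·7+1·2+2·0 = 36
X: 6·5 = 30 | 6·0+4·7+1·2+2·0 = 30
T: 6·7 = 42 | 6·1+4·4+1·6+2·7 = 42
gcd(6,6,4,1,2) = 1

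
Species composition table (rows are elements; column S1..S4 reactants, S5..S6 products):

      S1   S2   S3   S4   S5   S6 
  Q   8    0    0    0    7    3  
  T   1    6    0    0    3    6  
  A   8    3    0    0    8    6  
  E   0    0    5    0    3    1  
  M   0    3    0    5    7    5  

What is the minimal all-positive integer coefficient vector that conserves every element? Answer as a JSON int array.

Coefficients: [3, 2, 2, 4, 3, 1]

Q: 3·8+2·0+2·0+4·0 = 24 | 3·7+1·3 = 24
T: 3·1+2·6+2·0+4·0 = 15 | 3·3+1·6 = 15
A: 3·8+2·3+2·0+4·0 = 30 | 3·8+1·6 = 30
E: 3·0+2·0+2·5+4·0 = 10 | 3·3+1·1 = 10
M: 3·0+2·3+2·0+4·5 = 26 | 3·7+1·5 = 26
gcd(3,2,2,4,3,1) = 1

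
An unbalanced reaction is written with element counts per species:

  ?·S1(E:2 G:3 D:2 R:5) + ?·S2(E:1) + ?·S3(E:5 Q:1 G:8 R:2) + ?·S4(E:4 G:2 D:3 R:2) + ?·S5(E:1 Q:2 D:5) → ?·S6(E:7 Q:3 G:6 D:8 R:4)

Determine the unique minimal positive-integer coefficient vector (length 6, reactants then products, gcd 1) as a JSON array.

Coefficients: [2, 5, 2, 1, 5, 4]

E: 2·2+5·1+2·5+1·4+5·1 = 28 | 4·7 = 28
Q: 2·0+5·0+2·1+1·0+5·2 = 12 | 4·3 = 12
G: 2·3+5·0+2·8+1·2+5·0 = 24 | 4·6 = 24
D: 2·2+5·0+2·0+1·3+5·5 = 32 | 4·8 = 32
R: 2·5+5·0+2·2+1·2+5·0 = 16 | 4·4 = 16
gcd(2,5,2,1,5,4) = 1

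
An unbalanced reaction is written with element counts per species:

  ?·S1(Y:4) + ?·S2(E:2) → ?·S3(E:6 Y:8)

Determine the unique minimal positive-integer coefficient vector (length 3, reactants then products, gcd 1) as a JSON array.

E: 2·0+3·2 = 6 | 1·6 = 6
Y: 2·4+3·0 = 8 | 1·8 = 8
gcd(2,3,1) = 1

Coefficients: [2, 3, 1]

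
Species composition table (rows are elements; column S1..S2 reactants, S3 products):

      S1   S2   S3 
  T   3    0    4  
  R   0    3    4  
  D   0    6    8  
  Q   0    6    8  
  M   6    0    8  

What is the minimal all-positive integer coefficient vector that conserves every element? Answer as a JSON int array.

T: 4·3+4·0 = 12 | 3·4 = 12
R: 4·0+4·3 = 12 | 3·4 = 12
D: 4·0+4·6 = 24 | 3·8 = 24
Q: 4·0+4·6 = 24 | 3·8 = 24
M: 4·6+4·0 = 24 | 3·8 = 24
gcd(4,4,3) = 1

Coefficients: [4, 4, 3]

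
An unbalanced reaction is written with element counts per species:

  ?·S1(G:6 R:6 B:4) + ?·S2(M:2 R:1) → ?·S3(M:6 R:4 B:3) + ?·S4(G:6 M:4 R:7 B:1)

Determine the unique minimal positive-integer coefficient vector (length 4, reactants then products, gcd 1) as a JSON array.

G: 1·6+5·0 = 6 | 1·0+1·6 = 6
M: 1·0+5·2 = 10 | 1·6+1·4 = 10
R: 1·6+5·1 = 11 | 1·4+1·7 = 11
B: 1·4+5·0 = 4 | 1·3+1·1 = 4
gcd(1,5,1,1) = 1

Coefficients: [1, 5, 1, 1]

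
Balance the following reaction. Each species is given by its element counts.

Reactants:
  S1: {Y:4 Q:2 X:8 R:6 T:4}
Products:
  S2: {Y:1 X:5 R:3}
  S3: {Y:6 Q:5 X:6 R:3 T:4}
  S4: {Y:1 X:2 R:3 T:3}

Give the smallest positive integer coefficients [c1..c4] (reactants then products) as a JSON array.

Y: 5·4 = 20 | 4·1+2·6+4·1 = 20
Q: 5·2 = 10 | 4·0+2·5+4·0 = 10
X: 5·8 = 40 | 4·5+2·6+4·2 = 40
R: 5·6 = 30 | 4·3+2·3+4·3 = 30
T: 5·4 = 20 | 4·0+2·4+4·3 = 20
gcd(5,4,2,4) = 1

Coefficients: [5, 4, 2, 4]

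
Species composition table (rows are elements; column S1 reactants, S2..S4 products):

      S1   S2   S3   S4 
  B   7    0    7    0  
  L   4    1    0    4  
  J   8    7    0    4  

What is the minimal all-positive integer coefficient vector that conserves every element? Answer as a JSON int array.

B: 6·7 = 42 | 4·0+6·7+5·0 = 42
L: 6·4 = 24 | 4·1+6·0+5·4 = 24
J: 6·8 = 48 | 4·7+6·0+5·4 = 48
gcd(6,4,6,5) = 1

Coefficients: [6, 4, 6, 5]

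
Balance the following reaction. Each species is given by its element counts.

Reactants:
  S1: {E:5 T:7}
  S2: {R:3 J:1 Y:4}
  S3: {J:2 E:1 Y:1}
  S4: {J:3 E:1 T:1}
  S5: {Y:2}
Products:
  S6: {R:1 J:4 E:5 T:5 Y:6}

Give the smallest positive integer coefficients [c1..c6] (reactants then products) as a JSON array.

Coefficients: [2, 1, 4, 1, 5, 3]

R: 2·0+1·3+4·0+1·0+5·0 = 3 | 3·1 = 3
J: 2·0+1·1+4·2+1·3+5·0 = 12 | 3·4 = 12
E: 2·5+1·0+4·1+1·1+5·0 = 15 | 3·5 = 15
T: 2·7+1·0+4·0+1·1+5·0 = 15 | 3·5 = 15
Y: 2·0+1·4+4·1+1·0+5·2 = 18 | 3·6 = 18
gcd(2,1,4,1,5,3) = 1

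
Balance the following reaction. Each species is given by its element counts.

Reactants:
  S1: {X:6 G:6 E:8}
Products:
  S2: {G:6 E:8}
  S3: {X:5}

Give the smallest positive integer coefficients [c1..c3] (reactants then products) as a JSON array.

X: 5·6 = 30 | 5·0+6·5 = 30
G: 5·6 = 30 | 5·6+6·0 = 30
E: 5·8 = 40 | 5·8+6·0 = 40
gcd(5,5,6) = 1

Coefficients: [5, 5, 6]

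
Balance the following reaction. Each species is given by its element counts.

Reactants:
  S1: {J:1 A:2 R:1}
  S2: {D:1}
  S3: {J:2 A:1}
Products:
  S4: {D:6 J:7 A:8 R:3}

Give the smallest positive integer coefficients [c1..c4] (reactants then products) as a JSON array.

Coefficients: [3, 6, 2, 1]

D: 3·0+6·1+2·0 = 6 | 1·6 = 6
J: 3·1+6·0+2·2 = 7 | 1·7 = 7
A: 3·2+6·0+2·1 = 8 | 1·8 = 8
R: 3·1+6·0+2·0 = 3 | 1·3 = 3
gcd(3,6,2,1) = 1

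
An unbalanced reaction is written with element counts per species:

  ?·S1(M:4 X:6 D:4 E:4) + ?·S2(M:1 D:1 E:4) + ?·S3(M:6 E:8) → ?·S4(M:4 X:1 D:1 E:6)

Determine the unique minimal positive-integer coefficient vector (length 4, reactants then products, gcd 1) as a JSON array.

Coefficients: [1, 2, 3, 6]

M: 1·4+2·1+3·6 = 24 | 6·4 = 24
X: 1·6+2·0+3·0 = 6 | 6·1 = 6
D: 1·4+2·1+3·0 = 6 | 6·1 = 6
E: 1·4+2·4+3·8 = 36 | 6·6 = 36
gcd(1,2,3,6) = 1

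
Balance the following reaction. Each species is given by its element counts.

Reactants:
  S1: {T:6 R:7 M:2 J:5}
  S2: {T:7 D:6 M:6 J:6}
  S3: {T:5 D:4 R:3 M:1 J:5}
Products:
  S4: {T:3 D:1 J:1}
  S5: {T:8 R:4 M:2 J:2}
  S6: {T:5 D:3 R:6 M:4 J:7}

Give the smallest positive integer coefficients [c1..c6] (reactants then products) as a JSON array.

Coefficients: [4, 2, 2, 5, 1, 5]

T: 4·6+2·7+2·5 = 48 | 5·3+1·8+5·5 = 48
D: 4·0+2·6+2·4 = 20 | 5·1+1·0+5·3 = 20
R: 4·7+2·0+2·3 = 34 | 5·0+1·4+5·6 = 34
M: 4·2+2·6+2·1 = 22 | 5·0+1·2+5·4 = 22
J: 4·5+2·6+2·5 = 42 | 5·1+1·2+5·7 = 42
gcd(4,2,2,5,1,5) = 1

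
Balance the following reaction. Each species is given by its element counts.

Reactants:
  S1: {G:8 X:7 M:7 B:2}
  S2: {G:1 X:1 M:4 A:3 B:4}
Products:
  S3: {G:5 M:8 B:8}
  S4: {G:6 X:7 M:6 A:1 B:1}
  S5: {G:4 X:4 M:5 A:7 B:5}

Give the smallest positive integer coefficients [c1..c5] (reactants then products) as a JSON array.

G: 5·8+4·1 = 44 | 2·5+5·6+1·4 = 44
X: 5·7+4·1 = 39 | 2·0+5·7+1·4 = 39
M: 5·7+4·4 = 51 | 2·8+5·6+1·5 = 51
A: 5·0+4·3 = 12 | 2·0+5·1+1·7 = 12
B: 5·2+4·4 = 26 | 2·8+5·1+1·5 = 26
gcd(5,4,2,5,1) = 1

Coefficients: [5, 4, 2, 5, 1]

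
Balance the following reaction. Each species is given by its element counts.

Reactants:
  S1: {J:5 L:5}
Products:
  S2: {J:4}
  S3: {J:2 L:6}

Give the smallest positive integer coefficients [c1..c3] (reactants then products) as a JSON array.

Coefficients: [6, 5, 5]

J: 6·5 = 30 | 5·4+5·2 = 30
L: 6·5 = 30 | 5·0+5·6 = 30
gcd(6,5,5) = 1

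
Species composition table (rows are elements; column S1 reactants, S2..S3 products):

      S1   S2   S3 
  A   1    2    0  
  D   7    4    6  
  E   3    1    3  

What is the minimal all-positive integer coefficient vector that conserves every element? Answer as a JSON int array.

A: 6·1 = 6 | 3·2+5·0 = 6
D: 6·7 = 42 | 3·4+5·6 = 42
E: 6·3 = 18 | 3·1+5·3 = 18
gcd(6,3,5) = 1

Coefficients: [6, 3, 5]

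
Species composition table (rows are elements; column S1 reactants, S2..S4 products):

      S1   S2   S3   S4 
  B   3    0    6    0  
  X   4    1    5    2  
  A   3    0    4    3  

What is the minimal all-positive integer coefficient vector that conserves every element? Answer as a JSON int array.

Coefficients: [6, 5, 3, 2]

B: 6·3 = 18 | 5·0+3·6+2·0 = 18
X: 6·4 = 24 | 5·1+3·5+2·2 = 24
A: 6·3 = 18 | 5·0+3·4+2·3 = 18
gcd(6,5,3,2) = 1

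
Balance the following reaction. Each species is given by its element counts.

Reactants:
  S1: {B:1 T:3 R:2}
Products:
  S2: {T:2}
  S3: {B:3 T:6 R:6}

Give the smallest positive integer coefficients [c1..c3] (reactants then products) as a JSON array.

Coefficients: [6, 3, 2]

B: 6·1 = 6 | 3·0+2·3 = 6
T: 6·3 = 18 | 3·2+2·6 = 18
R: 6·2 = 12 | 3·0+2·6 = 12
gcd(6,3,2) = 1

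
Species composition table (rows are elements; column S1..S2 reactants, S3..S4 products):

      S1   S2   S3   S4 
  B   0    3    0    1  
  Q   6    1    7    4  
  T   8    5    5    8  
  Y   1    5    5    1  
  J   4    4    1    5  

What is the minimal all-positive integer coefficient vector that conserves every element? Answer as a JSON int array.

B: 3·0+1·3 = 3 | 1·0+3·1 = 3
Q: 3·6+1·1 = 19 | 1·7+3·4 = 19
T: 3·8+1·5 = 29 | 1·5+3·8 = 29
Y: 3·1+1·5 = 8 | 1·5+3·1 = 8
J: 3·4+1·4 = 16 | 1·1+3·5 = 16
gcd(3,1,1,3) = 1

Coefficients: [3, 1, 1, 3]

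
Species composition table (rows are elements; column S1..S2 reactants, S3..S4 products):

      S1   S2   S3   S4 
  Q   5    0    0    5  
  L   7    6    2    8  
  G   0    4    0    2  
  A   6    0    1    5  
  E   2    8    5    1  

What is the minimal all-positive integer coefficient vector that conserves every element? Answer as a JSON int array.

Q: 2·5+1·0 = 10 | 2·0+2·5 = 10
L: 2·7+1·6 = 20 | 2·2+2·8 = 20
G: 2·0+1·4 = 4 | 2·0+2·2 = 4
A: 2·6+1·0 = 12 | 2·1+2·5 = 12
E: 2·2+1·8 = 12 | 2·5+2·1 = 12
gcd(2,1,2,2) = 1

Coefficients: [2, 1, 2, 2]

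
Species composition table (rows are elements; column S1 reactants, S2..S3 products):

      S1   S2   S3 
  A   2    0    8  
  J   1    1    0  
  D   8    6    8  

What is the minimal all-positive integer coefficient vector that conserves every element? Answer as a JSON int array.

A: 4·2 = 8 | 4·0+1·8 = 8
J: 4·1 = 4 | 4·1+1·0 = 4
D: 4·8 = 32 | 4·6+1·8 = 32
gcd(4,4,1) = 1

Coefficients: [4, 4, 1]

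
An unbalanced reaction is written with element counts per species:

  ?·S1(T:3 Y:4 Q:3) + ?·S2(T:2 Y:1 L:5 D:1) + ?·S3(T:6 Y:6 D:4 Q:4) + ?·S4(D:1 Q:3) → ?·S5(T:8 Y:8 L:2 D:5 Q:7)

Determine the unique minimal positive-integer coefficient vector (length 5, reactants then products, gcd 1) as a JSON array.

T: 2·3+2·2+5·6+3·0 = 40 | 5·8 = 40
Y: 2·4+2·1+5·6+3·0 = 40 | 5·8 = 40
L: 2·0+2·5+5·0+3·0 = 10 | 5·2 = 10
D: 2·0+2·1+5·4+3·1 = 25 | 5·5 = 25
Q: 2·3+2·0+5·4+3·3 = 35 | 5·7 = 35
gcd(2,2,5,3,5) = 1

Coefficients: [2, 2, 5, 3, 5]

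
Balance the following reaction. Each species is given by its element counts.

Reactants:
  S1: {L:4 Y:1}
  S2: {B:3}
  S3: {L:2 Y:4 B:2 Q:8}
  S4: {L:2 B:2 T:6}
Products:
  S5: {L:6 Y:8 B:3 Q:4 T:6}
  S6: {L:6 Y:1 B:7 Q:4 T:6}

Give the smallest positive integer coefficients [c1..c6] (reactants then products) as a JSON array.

L: 3·4+4·0+2·2+4·2 = 24 | 1·6+3·6 = 24
Y: 3·1+4·0+2·4+4·0 = 11 | 1·8+3·1 = 11
B: 3·0+4·3+2·2+4·2 = 24 | 1·3+3·7 = 24
Q: 3·0+4·0+2·8+4·0 = 16 | 1·4+3·4 = 16
T: 3·0+4·0+2·0+4·6 = 24 | 1·6+3·6 = 24
gcd(3,4,2,4,1,3) = 1

Coefficients: [3, 4, 2, 4, 1, 3]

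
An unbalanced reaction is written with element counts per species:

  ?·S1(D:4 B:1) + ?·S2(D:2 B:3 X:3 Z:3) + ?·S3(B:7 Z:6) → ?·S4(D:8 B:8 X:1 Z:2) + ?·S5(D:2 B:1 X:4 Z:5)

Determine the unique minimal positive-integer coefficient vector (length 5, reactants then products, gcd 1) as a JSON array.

D: 5·4+5·2+1·0 = 30 | 3·8+3·2 = 30
B: 5·1+5·3+1·7 = 27 | 3·8+3·1 = 27
X: 5·0+5·3+1·0 = 15 | 3·1+3·4 = 15
Z: 5·0+5·3+1·6 = 21 | 3·2+3·5 = 21
gcd(5,5,1,3,3) = 1

Coefficients: [5, 5, 1, 3, 3]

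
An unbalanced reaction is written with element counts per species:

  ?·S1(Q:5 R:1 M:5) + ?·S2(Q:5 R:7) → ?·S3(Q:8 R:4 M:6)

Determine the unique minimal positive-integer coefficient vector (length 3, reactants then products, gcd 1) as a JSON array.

Coefficients: [6, 2, 5]

Q: 6·5+2·5 = 40 | 5·8 = 40
R: 6·1+2·7 = 20 | 5·4 = 20
M: 6·5+2·0 = 30 | 5·6 = 30
gcd(6,2,5) = 1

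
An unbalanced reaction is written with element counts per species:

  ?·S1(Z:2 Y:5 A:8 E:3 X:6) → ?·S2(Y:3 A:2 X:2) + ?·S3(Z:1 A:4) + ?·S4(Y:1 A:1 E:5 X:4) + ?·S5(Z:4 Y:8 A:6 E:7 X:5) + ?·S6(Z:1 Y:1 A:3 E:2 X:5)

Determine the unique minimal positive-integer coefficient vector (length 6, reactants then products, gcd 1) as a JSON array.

Coefficients: [6, 6, 5, 1, 1, 3]

Z: 6·2 = 12 | 6·0+5·1+1·0+1·4+3·1 = 12
Y: 6·5 = 30 | 6·3+5·0+1·1+1·8+3·1 = 30
A: 6·8 = 48 | 6·2+5·4+1·1+1·6+3·3 = 48
E: 6·3 = 18 | 6·0+5·0+1·5+1·7+3·2 = 18
X: 6·6 = 36 | 6·2+5·0+1·4+1·5+3·5 = 36
gcd(6,6,5,1,1,3) = 1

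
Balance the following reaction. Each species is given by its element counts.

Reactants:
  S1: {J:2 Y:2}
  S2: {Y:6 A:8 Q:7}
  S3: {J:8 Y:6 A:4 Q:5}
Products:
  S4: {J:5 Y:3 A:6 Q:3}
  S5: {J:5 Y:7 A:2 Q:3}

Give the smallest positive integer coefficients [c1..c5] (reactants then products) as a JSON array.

J: 6·2+1·0+1·8 = 20 | 1·5+3·5 = 20
Y: 6·2+1·6+1·6 = 24 | 1·3+3·7 = 24
A: 6·0+1·8+1·4 = 12 | 1·6+3·2 = 12
Q: 6·0+1·7+1·5 = 12 | 1·3+3·3 = 12
gcd(6,1,1,1,3) = 1

Coefficients: [6, 1, 1, 1, 3]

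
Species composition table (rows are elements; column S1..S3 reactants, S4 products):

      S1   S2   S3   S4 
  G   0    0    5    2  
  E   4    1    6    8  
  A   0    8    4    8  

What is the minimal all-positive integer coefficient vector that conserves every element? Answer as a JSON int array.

G: 6·0+4·0+2·5 = 10 | 5·2 = 10
E: 6·4+4·1+2·6 = 40 | 5·8 = 40
A: 6·0+4·8+2·4 = 40 | 5·8 = 40
gcd(6,4,2,5) = 1

Coefficients: [6, 4, 2, 5]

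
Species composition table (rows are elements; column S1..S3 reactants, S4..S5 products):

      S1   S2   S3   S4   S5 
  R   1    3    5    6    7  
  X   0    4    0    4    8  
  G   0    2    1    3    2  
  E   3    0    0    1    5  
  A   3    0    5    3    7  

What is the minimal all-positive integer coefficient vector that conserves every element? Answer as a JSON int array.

R: 3·1+6·3+2·5 = 31 | 4·6+1·7 = 31
X: 3·0+6·4+2·0 = 24 | 4·4+1·8 = 24
G: 3·0+6·2+2·1 = 14 | 4·3+1·2 = 14
E: 3·3+6·0+2·0 = 9 | 4·1+1·5 = 9
A: 3·3+6·0+2·5 = 19 | 4·3+1·7 = 19
gcd(3,6,2,4,1) = 1

Coefficients: [3, 6, 2, 4, 1]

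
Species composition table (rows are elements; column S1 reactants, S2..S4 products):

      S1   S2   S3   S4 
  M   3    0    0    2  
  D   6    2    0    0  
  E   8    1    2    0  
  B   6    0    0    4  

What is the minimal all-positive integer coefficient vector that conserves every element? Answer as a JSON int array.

M: 2·3 = 6 | 6·0+5·0+3·2 = 6
D: 2·6 = 12 | 6·2+5·0+3·0 = 12
E: 2·8 = 16 | 6·1+5·2+3·0 = 16
B: 2·6 = 12 | 6·0+5·0+3·4 = 12
gcd(2,6,5,3) = 1

Coefficients: [2, 6, 5, 3]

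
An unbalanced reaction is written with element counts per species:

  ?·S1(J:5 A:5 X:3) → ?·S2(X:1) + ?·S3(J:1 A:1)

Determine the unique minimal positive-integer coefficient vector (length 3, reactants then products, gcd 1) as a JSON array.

J: 1·5 = 5 | 3·0+5·1 = 5
A: 1·5 = 5 | 3·0+5·1 = 5
X: 1·3 = 3 | 3·1+5·0 = 3
gcd(1,3,5) = 1

Coefficients: [1, 3, 5]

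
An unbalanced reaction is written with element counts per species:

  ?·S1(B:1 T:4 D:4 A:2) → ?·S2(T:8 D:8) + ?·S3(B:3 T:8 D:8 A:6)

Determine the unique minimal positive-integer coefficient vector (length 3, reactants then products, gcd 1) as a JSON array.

B: 6·1 = 6 | 1·0+2·3 = 6
T: 6·4 = 24 | 1·8+2·8 = 24
D: 6·4 = 24 | 1·8+2·8 = 24
A: 6·2 = 12 | 1·0+2·6 = 12
gcd(6,1,2) = 1

Coefficients: [6, 1, 2]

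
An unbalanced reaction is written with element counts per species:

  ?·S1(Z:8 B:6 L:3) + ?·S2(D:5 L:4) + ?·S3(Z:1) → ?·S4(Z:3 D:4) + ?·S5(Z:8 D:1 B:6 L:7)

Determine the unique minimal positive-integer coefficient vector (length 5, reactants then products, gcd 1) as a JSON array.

Coefficients: [1, 1, 3, 1, 1]

Z: 1·8+1·0+3·1 = 11 | 1·3+1·8 = 11
D: 1·0+1·5+3·0 = 5 | 1·4+1·1 = 5
B: 1·6+1·0+3·0 = 6 | 1·0+1·6 = 6
L: 1·3+1·4+3·0 = 7 | 1·0+1·7 = 7
gcd(1,1,3,1,1) = 1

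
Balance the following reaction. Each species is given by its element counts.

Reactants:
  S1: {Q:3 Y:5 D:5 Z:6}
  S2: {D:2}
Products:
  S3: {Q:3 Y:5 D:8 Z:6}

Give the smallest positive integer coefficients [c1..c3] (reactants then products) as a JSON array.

Coefficients: [2, 3, 2]

Q: 2·3+3·0 = 6 | 2·3 = 6
Y: 2·5+3·0 = 10 | 2·5 = 10
D: 2·5+3·2 = 16 | 2·8 = 16
Z: 2·6+3·0 = 12 | 2·6 = 12
gcd(2,3,2) = 1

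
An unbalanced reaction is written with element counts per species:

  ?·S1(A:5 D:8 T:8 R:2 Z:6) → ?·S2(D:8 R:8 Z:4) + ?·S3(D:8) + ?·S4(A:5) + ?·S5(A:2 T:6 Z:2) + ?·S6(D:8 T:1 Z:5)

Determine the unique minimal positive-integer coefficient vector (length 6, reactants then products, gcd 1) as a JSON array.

A: 4·5 = 20 | 1·0+1·0+2·5+5·2+2·0 = 20
D: 4·8 = 32 | 1·8+1·8+2·0+5·0+2·8 = 32
T: 4·8 = 32 | 1·0+1·0+2·0+5·6+2·1 = 32
R: 4·2 = 8 | 1·8+1·0+2·0+5·0+2·0 = 8
Z: 4·6 = 24 | 1·4+1·0+2·0+5·2+2·5 = 24
gcd(4,1,1,2,5,2) = 1

Coefficients: [4, 1, 1, 2, 5, 2]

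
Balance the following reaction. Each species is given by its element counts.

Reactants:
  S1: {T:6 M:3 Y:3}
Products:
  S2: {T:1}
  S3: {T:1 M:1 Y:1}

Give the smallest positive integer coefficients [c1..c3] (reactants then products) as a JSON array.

Coefficients: [1, 3, 3]

T: 1·6 = 6 | 3·1+3·1 = 6
M: 1·3 = 3 | 3·0+3·1 = 3
Y: 1·3 = 3 | 3·0+3·1 = 3
gcd(1,3,3) = 1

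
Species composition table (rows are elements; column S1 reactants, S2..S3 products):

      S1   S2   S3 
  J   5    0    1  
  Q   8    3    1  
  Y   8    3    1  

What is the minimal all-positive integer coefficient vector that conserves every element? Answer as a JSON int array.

J: 1·5 = 5 | 1·0+5·1 = 5
Q: 1·8 = 8 | 1·3+5·1 = 8
Y: 1·8 = 8 | 1·3+5·1 = 8
gcd(1,1,5) = 1

Coefficients: [1, 1, 5]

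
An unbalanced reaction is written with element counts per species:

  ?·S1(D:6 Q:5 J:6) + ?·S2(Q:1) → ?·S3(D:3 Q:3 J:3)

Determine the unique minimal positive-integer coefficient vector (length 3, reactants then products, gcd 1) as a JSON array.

D: 1·6+1·0 = 6 | 2·3 = 6
Q: 1·5+1·1 = 6 | 2·3 = 6
J: 1·6+1·0 = 6 | 2·3 = 6
gcd(1,1,2) = 1

Coefficients: [1, 1, 2]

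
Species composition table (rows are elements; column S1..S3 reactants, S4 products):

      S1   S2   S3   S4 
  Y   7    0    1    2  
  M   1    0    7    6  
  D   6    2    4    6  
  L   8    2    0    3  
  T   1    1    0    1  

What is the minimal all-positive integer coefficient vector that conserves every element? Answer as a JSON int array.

Coefficients: [1, 5, 5, 6]

Y: 1·7+5·0+5·1 = 12 | 6·2 = 12
M: 1·1+5·0+5·7 = 36 | 6·6 = 36
D: 1·6+5·2+5·4 = 36 | 6·6 = 36
L: 1·8+5·2+5·0 = 18 | 6·3 = 18
T: 1·1+5·1+5·0 = 6 | 6·1 = 6
gcd(1,5,5,6) = 1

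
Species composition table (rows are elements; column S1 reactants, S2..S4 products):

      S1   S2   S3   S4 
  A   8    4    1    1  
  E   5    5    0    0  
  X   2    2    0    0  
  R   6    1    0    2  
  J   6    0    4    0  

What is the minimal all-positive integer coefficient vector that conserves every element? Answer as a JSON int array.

A: 2·8 = 16 | 2·4+3·1+5·1 = 16
E: 2·5 = 10 | 2·5+3·0+5·0 = 10
X: 2·2 = 4 | 2·2+3·0+5·0 = 4
R: 2·6 = 12 | 2·1+3·0+5·2 = 12
J: 2·6 = 12 | 2·0+3·4+5·0 = 12
gcd(2,2,3,5) = 1

Coefficients: [2, 2, 3, 5]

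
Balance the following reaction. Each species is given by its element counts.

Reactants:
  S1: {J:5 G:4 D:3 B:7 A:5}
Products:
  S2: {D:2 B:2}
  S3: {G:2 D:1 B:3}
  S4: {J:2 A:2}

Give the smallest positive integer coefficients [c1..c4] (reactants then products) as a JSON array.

J: 2·5 = 10 | 1·0+4·0+5·2 = 10
G: 2·4 = 8 | 1·0+4·2+5·0 = 8
D: 2·3 = 6 | 1·2+4·1+5·0 = 6
B: 2·7 = 14 | 1·2+4·3+5·0 = 14
A: 2·5 = 10 | 1·0+4·0+5·2 = 10
gcd(2,1,4,5) = 1

Coefficients: [2, 1, 4, 5]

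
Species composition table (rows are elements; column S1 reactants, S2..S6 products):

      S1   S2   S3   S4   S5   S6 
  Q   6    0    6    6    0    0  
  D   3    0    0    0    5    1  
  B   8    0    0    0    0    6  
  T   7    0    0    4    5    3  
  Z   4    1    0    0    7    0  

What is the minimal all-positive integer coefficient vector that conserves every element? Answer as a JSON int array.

Q: 3·6 = 18 | 5·0+2·6+1·6+1·0+4·0 = 18
D: 3·3 = 9 | 5·0+2·0+1·0+1·5+4·1 = 9
B: 3·8 = 24 | 5·0+2·0+1·0+1·0+4·6 = 24
T: 3·7 = 21 | 5·0+2·0+1·4+1·5+4·3 = 21
Z: 3·4 = 12 | 5·1+2·0+1·0+1·7+4·0 = 12
gcd(3,5,2,1,1,4) = 1

Coefficients: [3, 5, 2, 1, 1, 4]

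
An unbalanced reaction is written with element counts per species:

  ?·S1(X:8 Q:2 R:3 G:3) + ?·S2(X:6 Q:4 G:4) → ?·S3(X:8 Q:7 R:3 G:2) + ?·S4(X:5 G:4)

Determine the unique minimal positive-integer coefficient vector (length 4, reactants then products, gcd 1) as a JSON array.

X: 4·8+5·6 = 62 | 4·8+6·5 = 62
Q: 4·2+5·4 = 28 | 4·7+6·0 = 28
R: 4·3+5·0 = 12 | 4·3+6·0 = 12
G: 4·3+5·4 = 32 | 4·2+6·4 = 32
gcd(4,5,4,6) = 1

Coefficients: [4, 5, 4, 6]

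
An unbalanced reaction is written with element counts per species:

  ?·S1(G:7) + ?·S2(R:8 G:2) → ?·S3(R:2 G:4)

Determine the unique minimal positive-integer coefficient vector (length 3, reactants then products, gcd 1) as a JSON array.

R: 2·0+1·8 = 8 | 4·2 = 8
G: 2·7+1·2 = 16 | 4·4 = 16
gcd(2,1,4) = 1

Coefficients: [2, 1, 4]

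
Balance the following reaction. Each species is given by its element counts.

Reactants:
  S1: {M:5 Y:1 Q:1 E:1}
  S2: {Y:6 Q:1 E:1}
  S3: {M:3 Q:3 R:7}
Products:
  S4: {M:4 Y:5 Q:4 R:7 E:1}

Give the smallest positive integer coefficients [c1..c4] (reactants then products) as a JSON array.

Coefficients: [1, 4, 5, 5]

M: 1·5+4·0+5·3 = 20 | 5·4 = 20
Y: 1·1+4·6+5·0 = 25 | 5·5 = 25
Q: 1·1+4·1+5·3 = 20 | 5·4 = 20
R: 1·0+4·0+5·7 = 35 | 5·7 = 35
E: 1·1+4·1+5·0 = 5 | 5·1 = 5
gcd(1,4,5,5) = 1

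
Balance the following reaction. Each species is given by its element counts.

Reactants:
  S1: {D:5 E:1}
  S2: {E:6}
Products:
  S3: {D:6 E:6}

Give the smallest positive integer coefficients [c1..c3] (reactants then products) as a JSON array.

D: 6·5+4·0 = 30 | 5·6 = 30
E: 6·1+4·6 = 30 | 5·6 = 30
gcd(6,4,5) = 1

Coefficients: [6, 4, 5]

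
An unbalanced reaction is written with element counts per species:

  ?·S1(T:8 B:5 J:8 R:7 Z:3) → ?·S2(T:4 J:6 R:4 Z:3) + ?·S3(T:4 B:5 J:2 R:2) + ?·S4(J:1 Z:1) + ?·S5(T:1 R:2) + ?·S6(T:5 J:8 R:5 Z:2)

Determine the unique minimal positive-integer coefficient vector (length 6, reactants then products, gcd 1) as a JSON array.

Coefficients: [3, 1, 3, 4, 3, 1]

T: 3·8 = 24 | 1·4+3·4+4·0+3·1+1·5 = 24
B: 3·5 = 15 | 1·0+3·5+4·0+3·0+1·0 = 15
J: 3·8 = 24 | 1·6+3·2+4·1+3·0+1·8 = 24
R: 3·7 = 21 | 1·4+3·2+4·0+3·2+1·5 = 21
Z: 3·3 = 9 | 1·3+3·0+4·1+3·0+1·2 = 9
gcd(3,1,3,4,3,1) = 1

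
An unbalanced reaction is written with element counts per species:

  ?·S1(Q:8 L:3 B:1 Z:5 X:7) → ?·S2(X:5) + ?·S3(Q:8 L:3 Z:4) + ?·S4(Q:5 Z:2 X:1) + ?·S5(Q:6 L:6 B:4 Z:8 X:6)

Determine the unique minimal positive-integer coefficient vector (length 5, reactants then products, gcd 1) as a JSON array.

Q: 4·8 = 32 | 4·0+2·8+2·5+1·6 = 32
L: 4·3 = 12 | 4·0+2·3+2·0+1·6 = 12
B: 4·1 = 4 | 4·0+2·0+2·0+1·4 = 4
Z: 4·5 = 20 | 4·0+2·4+2·2+1·8 = 20
X: 4·7 = 28 | 4·5+2·0+2·1+1·6 = 28
gcd(4,4,2,2,1) = 1

Coefficients: [4, 4, 2, 2, 1]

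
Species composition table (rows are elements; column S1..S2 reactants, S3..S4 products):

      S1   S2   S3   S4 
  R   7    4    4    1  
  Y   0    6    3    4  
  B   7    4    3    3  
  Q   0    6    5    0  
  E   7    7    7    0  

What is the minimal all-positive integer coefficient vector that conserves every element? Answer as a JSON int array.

Coefficients: [1, 5, 6, 3]

R: 1·7+5·4 = 27 | 6·4+3·1 = 27
Y: 1·0+5·6 = 30 | 6·3+3·4 = 30
B: 1·7+5·4 = 27 | 6·3+3·3 = 27
Q: 1·0+5·6 = 30 | 6·5+3·0 = 30
E: 1·7+5·7 = 42 | 6·7+3·0 = 42
gcd(1,5,6,3) = 1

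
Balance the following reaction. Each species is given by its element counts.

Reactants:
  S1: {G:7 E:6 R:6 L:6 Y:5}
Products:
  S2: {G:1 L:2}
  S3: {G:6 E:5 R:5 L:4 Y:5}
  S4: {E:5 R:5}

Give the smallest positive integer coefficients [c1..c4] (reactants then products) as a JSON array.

Coefficients: [5, 5, 5, 1]

G: 5·7 = 35 | 5·1+5·6+1·0 = 35
E: 5·6 = 30 | 5·0+5·5+1·5 = 30
R: 5·6 = 30 | 5·0+5·5+1·5 = 30
L: 5·6 = 30 | 5·2+5·4+1·0 = 30
Y: 5·5 = 25 | 5·0+5·5+1·0 = 25
gcd(5,5,5,1) = 1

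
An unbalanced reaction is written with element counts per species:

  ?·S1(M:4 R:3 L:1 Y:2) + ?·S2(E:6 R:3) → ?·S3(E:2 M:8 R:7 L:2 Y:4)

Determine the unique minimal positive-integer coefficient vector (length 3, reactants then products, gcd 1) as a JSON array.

E: 6·0+1·6 = 6 | 3·2 = 6
M: 6·4+1·0 = 24 | 3·8 = 24
R: 6·3+1·3 = 21 | 3·7 = 21
L: 6·1+1·0 = 6 | 3·2 = 6
Y: 6·2+1·0 = 12 | 3·4 = 12
gcd(6,1,3) = 1

Coefficients: [6, 1, 3]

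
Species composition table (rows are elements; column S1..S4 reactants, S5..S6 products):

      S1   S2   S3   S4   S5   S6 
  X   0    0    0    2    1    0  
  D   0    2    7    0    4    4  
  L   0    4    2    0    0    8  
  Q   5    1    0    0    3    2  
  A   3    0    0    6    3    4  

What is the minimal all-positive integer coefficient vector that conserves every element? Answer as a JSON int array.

Coefficients: [4, 4, 4, 3, 6, 3]

X: 4·0+4·0+4·0+3·2 = 6 | 6·1+3·0 = 6
D: 4·0+4·2+4·7+3·0 = 36 | 6·4+3·4 = 36
L: 4·0+4·4+4·2+3·0 = 24 | 6·0+3·8 = 24
Q: 4·5+4·1+4·0+3·0 = 24 | 6·3+3·2 = 24
A: 4·3+4·0+4·0+3·6 = 30 | 6·3+3·4 = 30
gcd(4,4,4,3,6,3) = 1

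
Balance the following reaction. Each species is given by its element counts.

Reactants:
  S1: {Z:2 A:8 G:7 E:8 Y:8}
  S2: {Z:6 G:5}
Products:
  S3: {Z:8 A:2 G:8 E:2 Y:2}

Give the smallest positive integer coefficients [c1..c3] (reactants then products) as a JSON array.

Z: 1·2+5·6 = 32 | 4·8 = 32
A: 1·8+5·0 = 8 | 4·2 = 8
G: 1·7+5·5 = 32 | 4·8 = 32
E: 1·8+5·0 = 8 | 4·2 = 8
Y: 1·8+5·0 = 8 | 4·2 = 8
gcd(1,5,4) = 1

Coefficients: [1, 5, 4]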